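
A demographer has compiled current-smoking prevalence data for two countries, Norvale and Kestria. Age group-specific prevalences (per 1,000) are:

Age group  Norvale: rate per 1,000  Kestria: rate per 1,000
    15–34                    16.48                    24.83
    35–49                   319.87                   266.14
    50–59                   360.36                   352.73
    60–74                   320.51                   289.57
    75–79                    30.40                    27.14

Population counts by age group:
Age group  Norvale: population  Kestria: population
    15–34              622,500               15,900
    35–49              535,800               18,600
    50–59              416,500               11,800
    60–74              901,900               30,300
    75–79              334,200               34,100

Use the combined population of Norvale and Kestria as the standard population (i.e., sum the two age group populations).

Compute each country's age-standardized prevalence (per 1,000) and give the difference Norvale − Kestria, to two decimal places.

19.77

Combined standard total = 2,921,600; weights = 0.2185, 0.1898, 0.1466, 0.3191, 0.1261.
Norvale: 0.2185×16.48 + 0.1898×319.87 + 0.1466×360.36 + 0.3191×320.51 + 0.1261×30.40 = 223.2252 per 1,000.
Kestria: 0.2185×24.83 + 0.1898×266.14 + 0.1466×352.73 + 0.3191×289.57 + 0.1261×27.14 = 203.4524 per 1,000.
Difference = 223.2252 − 203.4524 = 19.7728.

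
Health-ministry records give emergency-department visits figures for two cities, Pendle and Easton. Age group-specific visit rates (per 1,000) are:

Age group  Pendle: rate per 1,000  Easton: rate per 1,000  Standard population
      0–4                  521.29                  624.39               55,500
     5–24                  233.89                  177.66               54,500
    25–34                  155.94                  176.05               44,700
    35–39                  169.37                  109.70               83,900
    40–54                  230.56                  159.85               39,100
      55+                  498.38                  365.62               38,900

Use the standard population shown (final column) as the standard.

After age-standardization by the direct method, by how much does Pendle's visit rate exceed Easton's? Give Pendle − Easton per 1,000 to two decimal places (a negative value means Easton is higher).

29.62

Standard total = 316,600; weights = 0.1753, 0.1721, 0.1412, 0.2650, 0.1235, 0.1229.
Pendle: 0.1753×521.29 + 0.1721×233.89 + 0.1412×155.94 + 0.2650×169.37 + 0.1235×230.56 + 0.1229×498.38 = 288.2538 per 1,000.
Easton: 0.1753×624.39 + 0.1721×177.66 + 0.1412×176.05 + 0.2650×109.70 + 0.1235×159.85 + 0.1229×365.62 = 258.6296 per 1,000.
Difference = 288.2538 − 258.6296 = 29.6242.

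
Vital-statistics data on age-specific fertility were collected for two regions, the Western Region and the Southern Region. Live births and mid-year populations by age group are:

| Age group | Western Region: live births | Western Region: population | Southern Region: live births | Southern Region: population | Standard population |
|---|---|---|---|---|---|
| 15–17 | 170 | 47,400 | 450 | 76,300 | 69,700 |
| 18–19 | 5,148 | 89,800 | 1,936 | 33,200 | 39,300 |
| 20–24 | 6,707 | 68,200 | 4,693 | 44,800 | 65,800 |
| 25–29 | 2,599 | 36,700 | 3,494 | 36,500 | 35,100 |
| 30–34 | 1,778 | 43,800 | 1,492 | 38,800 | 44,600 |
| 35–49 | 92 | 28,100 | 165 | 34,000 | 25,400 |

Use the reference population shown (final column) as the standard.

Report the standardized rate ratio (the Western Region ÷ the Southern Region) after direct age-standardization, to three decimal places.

0.903

Age-specific rates per 1,000 for the Western Region: 3.586, 57.327, 98.343, 70.817, 40.594, 3.274.
For the Southern Region: 5.898, 58.313, 104.754, 95.726, 38.454, 4.853.
Standard total = 279,900; weights = 0.2490, 0.1404, 0.2351, 0.1254, 0.1593, 0.0907.
The Western Region: 0.2490×3.586 + 0.1404×57.327 + 0.2351×98.343 + 0.1254×70.817 + 0.1593×40.594 + 0.0907×3.274 = 47.7072 per 1,000.
The Southern Region: 0.2490×5.898 + 0.1404×58.313 + 0.2351×104.754 + 0.1254×95.726 + 0.1593×38.454 + 0.0907×4.853 = 52.8543 per 1,000.
Ratio = 47.7072 ÷ 52.8543 = 0.90262.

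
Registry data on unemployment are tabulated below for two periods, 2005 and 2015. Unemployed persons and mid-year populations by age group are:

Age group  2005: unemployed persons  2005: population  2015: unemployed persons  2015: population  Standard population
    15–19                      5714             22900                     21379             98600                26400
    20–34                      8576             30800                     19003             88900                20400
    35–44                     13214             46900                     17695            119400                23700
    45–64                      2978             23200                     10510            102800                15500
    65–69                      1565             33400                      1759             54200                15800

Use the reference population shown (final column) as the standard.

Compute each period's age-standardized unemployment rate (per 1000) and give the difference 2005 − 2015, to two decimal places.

58.75

Age-specific rates per 1000 for 2005: 249.520, 278.442, 281.748, 128.362, 46.856.
For 2015: 216.826, 213.757, 148.199, 102.237, 32.454.
Standard total = 101800; weights = 0.2593, 0.2004, 0.2328, 0.1523, 0.1552.
2005: 0.2593×249.520 + 0.2004×278.442 + 0.2328×281.748 + 0.1523×128.362 + 0.1552×46.856 = 212.9166 per 1000.
2015: 0.2593×216.826 + 0.2004×213.757 + 0.2328×148.199 + 0.1523×102.237 + 0.1552×32.454 = 154.1710 per 1000.
Difference = 212.9166 − 154.1710 = 58.7455.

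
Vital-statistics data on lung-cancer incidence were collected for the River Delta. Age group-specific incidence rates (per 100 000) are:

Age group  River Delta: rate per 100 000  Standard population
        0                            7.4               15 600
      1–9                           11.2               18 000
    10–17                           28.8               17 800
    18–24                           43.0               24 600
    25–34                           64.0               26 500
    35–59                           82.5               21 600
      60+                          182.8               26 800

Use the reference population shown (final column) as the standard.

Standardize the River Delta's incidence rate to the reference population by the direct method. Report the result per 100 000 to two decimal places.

Standard total = 150 900; weights = 0.1034, 0.1193, 0.1180, 0.1630, 0.1756, 0.1431, 0.1776.
Standardized rate: 0.1034×7.4 + 0.1193×11.2 + 0.1180×28.8 + 0.1630×43.0 + 0.1756×64.0 + 0.1431×82.5 + 0.1776×182.8 = 68.0220 per 100 000.

68.02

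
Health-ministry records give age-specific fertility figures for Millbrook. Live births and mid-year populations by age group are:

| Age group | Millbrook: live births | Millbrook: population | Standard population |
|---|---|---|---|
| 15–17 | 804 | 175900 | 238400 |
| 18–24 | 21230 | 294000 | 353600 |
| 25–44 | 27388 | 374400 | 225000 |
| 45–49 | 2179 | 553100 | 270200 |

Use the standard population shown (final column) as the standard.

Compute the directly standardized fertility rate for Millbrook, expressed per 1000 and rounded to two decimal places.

Age-specific rates per 1000 for Millbrook: 4.571, 72.211, 73.152, 3.940.
Standard total = 1087200; weights = 0.2193, 0.3252, 0.2070, 0.2485.
Standardized rate: 0.2193×4.571 + 0.3252×72.211 + 0.2070×73.152 + 0.2485×3.940 = 40.6062 per 1000.

40.61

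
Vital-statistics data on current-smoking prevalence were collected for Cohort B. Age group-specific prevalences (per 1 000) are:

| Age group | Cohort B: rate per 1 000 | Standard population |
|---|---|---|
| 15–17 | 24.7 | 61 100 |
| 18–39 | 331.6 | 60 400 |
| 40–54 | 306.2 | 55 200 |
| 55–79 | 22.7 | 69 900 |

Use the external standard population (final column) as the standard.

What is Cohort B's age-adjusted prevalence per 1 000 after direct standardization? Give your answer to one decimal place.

Standard total = 246 600; weights = 0.2478, 0.2449, 0.2238, 0.2835.
Standardized rate: 0.2478×24.7 + 0.2449×331.6 + 0.2238×306.2 + 0.2835×22.7 = 162.3146 per 1 000.

162.3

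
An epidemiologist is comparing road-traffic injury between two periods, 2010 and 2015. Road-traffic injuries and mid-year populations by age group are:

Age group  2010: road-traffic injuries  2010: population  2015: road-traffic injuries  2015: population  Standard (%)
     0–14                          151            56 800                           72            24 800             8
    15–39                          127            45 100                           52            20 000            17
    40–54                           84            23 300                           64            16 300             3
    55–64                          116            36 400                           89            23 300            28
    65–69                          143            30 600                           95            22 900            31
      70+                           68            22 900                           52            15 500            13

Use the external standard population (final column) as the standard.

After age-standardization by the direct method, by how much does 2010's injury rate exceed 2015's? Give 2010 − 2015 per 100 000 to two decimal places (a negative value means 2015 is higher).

-5.72

Age-specific rates per 100 000 for 2010: 265.85, 281.60, 360.52, 318.68, 467.32, 296.94.
For 2015: 290.32, 260.00, 392.64, 381.97, 414.85, 335.48.
Standard weights: 0.08, 0.17, 0.03, 0.28, 0.31, 0.13.
2010: 0.0800×265.85 + 0.1700×281.60 + 0.0300×360.52 + 0.2800×318.68 + 0.3100×467.32 + 0.1300×296.94 = 352.6571 per 100 000.
2015: 0.0800×290.32 + 0.1700×260.00 + 0.0300×392.64 + 0.2800×381.97 + 0.3100×414.85 + 0.1300×335.48 = 358.3733 per 100 000.
Difference = 352.6571 − 358.3733 = -5.7161.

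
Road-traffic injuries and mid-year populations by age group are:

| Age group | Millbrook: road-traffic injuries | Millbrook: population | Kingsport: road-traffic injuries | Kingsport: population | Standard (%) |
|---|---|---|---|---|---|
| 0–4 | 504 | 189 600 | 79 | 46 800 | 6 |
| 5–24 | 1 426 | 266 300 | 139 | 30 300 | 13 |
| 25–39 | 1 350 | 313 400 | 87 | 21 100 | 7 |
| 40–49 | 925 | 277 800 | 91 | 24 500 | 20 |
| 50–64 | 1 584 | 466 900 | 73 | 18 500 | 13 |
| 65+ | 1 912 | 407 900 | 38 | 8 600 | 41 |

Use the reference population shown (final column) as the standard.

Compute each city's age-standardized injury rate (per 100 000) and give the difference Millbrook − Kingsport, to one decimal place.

Age-specific rates per 100 000 for Millbrook: 265.82, 535.49, 430.76, 332.97, 339.26, 468.74.
For Kingsport: 168.80, 458.75, 412.32, 371.43, 394.59, 441.86.
Standard weights: 0.06, 0.13, 0.07, 0.20, 0.13, 0.41.
Millbrook: 0.0600×265.82 + 0.1300×535.49 + 0.0700×430.76 + 0.2000×332.97 + 0.1300×339.26 + 0.4100×468.74 = 418.5984 per 100 000.
Kingsport: 0.0600×168.80 + 0.1300×458.75 + 0.0700×412.32 + 0.2000×371.43 + 0.1300×394.59 + 0.4100×441.86 = 405.3735 per 100 000.
Difference = 418.5984 − 405.3735 = 13.2249.

13.2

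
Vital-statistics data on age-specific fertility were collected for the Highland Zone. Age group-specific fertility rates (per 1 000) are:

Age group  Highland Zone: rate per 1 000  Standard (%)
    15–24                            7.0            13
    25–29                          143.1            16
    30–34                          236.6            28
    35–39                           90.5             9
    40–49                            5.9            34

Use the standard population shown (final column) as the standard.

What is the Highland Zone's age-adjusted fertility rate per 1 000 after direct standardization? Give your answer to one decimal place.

Standard weights: 0.13, 0.16, 0.28, 0.09, 0.34.
Standardized rate: 0.1300×7.0 + 0.1600×143.1 + 0.2800×236.6 + 0.0900×90.5 + 0.3400×5.9 = 100.2050 per 1 000.

100.2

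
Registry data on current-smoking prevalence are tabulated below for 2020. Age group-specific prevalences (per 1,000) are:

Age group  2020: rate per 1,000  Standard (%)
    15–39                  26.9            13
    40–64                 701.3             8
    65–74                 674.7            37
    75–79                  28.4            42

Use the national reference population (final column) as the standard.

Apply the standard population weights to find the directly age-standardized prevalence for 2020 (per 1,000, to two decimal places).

Standard weights: 0.13, 0.08, 0.37, 0.42.
Standardized rate: 0.1300×26.9 + 0.0800×701.3 + 0.3700×674.7 + 0.4200×28.4 = 321.1680 per 1,000.

321.17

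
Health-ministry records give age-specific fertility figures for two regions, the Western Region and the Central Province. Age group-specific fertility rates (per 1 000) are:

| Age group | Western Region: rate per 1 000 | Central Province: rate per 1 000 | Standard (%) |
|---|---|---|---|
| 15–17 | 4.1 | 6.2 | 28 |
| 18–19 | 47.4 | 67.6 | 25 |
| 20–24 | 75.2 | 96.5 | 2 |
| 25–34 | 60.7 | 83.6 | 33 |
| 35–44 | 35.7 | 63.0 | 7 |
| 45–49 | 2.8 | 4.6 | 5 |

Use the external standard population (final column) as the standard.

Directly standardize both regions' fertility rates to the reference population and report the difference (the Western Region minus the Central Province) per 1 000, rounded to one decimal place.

Standard weights: 0.28, 0.25, 0.02, 0.33, 0.07, 0.05.
The Western Region: 0.2800×4.1 + 0.2500×47.4 + 0.0200×75.2 + 0.3300×60.7 + 0.0700×35.7 + 0.0500×2.8 = 37.1720 per 1 000.
The Central Province: 0.2800×6.2 + 0.2500×67.6 + 0.0200×96.5 + 0.3300×83.6 + 0.0700×63.0 + 0.0500×4.6 = 52.7940 per 1 000.
Difference = 37.1720 − 52.7940 = -15.6220.

-15.6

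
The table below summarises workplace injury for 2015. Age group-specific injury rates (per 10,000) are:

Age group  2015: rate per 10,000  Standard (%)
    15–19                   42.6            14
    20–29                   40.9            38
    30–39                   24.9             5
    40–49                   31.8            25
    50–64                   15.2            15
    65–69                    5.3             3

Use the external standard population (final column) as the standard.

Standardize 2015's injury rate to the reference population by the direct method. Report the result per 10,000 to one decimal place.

Standard weights: 0.14, 0.38, 0.05, 0.25, 0.15, 0.03.
Standardized rate: 0.1400×42.6 + 0.3800×40.9 + 0.0500×24.9 + 0.2500×31.8 + 0.1500×15.2 + 0.0300×5.3 = 33.1400 per 10,000.

33.1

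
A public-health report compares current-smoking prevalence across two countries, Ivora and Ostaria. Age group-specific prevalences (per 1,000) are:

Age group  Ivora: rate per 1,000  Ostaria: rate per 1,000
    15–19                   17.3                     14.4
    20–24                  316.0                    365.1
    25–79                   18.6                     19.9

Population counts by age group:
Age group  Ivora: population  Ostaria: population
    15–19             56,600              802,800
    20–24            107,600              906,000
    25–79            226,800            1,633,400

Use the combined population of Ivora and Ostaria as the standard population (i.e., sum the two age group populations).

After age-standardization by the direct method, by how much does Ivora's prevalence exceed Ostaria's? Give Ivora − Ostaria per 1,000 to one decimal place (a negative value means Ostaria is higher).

-13.3

Combined standard total = 3,733,200; weights = 0.2302, 0.2715, 0.4983.
Ivora: 0.2302×17.3 + 0.2715×316.0 + 0.4983×18.6 = 99.0477 per 1,000.
Ostaria: 0.2302×14.4 + 0.2715×365.1 + 0.4983×19.9 = 112.3590 per 1,000.
Difference = 99.0477 − 112.3590 = -13.3113.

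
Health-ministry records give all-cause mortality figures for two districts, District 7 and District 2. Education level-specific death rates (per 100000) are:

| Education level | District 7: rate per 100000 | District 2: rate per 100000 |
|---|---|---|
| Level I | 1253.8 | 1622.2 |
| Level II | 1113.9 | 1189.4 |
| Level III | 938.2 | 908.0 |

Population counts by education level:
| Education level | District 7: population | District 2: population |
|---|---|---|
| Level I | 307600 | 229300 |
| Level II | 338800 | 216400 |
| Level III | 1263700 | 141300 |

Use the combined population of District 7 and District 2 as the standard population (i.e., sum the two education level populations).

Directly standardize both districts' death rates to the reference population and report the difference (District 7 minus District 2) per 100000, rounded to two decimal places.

-79.00

Combined standard total = 2497100; weights = 0.2150, 0.2223, 0.5627.
District 7: 0.2150×1253.8 + 0.2223×1113.9 + 0.5627×938.2 = 1045.1217 per 100000.
District 2: 0.2150×1622.2 + 0.2223×1189.4 + 0.5627×908.0 = 1124.1256 per 100000.
Difference = 1045.1217 − 1124.1256 = -79.0039.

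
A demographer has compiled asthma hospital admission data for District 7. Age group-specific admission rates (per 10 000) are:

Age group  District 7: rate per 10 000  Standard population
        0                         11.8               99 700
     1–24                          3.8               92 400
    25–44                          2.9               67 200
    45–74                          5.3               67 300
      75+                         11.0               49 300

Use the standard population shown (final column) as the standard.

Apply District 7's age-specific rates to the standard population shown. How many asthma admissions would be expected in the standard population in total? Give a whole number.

Expected asthma admissions = Σ (standard pop × age-specific rate ÷ 10 000)
= 99 700×11.8/10 000 + 92 400×3.8/10 000 + 67 200×2.9/10 000 + 67 300×5.3/10 000 + 49 300×11.0/10 000
= 117.65 + 35.11 + 19.49 + 35.67 + 54.23 = 262.14.

262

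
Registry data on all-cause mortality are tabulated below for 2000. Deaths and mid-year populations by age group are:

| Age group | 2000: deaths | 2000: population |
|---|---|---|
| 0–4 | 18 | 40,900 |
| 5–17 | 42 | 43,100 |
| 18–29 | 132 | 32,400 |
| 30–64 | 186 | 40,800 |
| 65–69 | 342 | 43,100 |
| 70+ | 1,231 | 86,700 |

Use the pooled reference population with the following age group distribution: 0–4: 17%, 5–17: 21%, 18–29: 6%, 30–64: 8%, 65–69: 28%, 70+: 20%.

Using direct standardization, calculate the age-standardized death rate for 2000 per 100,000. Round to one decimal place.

Age-specific rates per 100,000 for 2000: 44.01, 97.45, 407.41, 455.88, 793.50, 1419.84.
Standard weights: 0.17, 0.21, 0.06, 0.08, 0.28, 0.20.
Standardized rate: 0.1700×44.01 + 0.2100×97.45 + 0.0600×407.41 + 0.0800×455.88 + 0.2800×793.50 + 0.2000×1419.84 = 595.0094 per 100,000.

595.0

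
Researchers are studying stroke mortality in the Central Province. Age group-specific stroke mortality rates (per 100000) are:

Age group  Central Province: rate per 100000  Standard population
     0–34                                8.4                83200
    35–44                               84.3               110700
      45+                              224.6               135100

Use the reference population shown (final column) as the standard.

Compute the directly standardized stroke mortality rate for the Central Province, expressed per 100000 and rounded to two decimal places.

Standard total = 329000; weights = 0.2529, 0.3365, 0.4106.
Standardized rate: 0.2529×8.4 + 0.3365×84.3 + 0.4106×224.6 = 122.7184 per 100000.

122.72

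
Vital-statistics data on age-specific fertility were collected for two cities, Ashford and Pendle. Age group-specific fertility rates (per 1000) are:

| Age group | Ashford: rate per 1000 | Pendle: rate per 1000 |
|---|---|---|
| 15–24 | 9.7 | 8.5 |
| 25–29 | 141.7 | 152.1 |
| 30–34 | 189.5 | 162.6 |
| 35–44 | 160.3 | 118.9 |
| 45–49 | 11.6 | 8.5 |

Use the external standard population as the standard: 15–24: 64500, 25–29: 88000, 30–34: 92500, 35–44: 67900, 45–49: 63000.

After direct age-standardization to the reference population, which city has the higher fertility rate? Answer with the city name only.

Ashford

Standard total = 375900; weights = 0.1716, 0.2341, 0.2461, 0.1806, 0.1676.
Ashford: 0.1716×9.7 + 0.2341×141.7 + 0.2461×189.5 + 0.1806×160.3 + 0.1676×11.6 = 112.3681 per 1000.
Pendle: 0.1716×8.5 + 0.2341×152.1 + 0.2461×162.6 + 0.1806×118.9 + 0.1676×8.5 = 99.9797 per 1000.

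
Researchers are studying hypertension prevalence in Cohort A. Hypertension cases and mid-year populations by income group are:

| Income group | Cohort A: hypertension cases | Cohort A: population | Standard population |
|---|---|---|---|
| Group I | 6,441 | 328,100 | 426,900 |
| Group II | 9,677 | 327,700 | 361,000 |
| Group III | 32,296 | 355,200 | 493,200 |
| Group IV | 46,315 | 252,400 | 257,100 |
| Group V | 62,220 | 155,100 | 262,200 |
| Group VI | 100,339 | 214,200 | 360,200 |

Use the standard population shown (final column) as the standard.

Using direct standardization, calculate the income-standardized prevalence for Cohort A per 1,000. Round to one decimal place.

178.2

Income-specific rates per 1,000 for Cohort A: 19.631, 29.530, 90.923, 183.498, 401.161, 468.436.
Standard total = 2,160,600; weights = 0.1976, 0.1671, 0.2283, 0.1190, 0.1214, 0.1667.
Standardized rate: 0.1976×19.631 + 0.1671×29.530 + 0.2283×90.923 + 0.1190×183.498 + 0.1214×401.161 + 0.1667×468.436 = 178.1805 per 1,000.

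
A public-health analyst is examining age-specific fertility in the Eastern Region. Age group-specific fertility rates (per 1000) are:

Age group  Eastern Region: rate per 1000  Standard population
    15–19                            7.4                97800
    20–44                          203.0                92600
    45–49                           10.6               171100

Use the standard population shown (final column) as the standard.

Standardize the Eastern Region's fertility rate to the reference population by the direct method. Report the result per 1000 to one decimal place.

Standard total = 361500; weights = 0.2705, 0.2562, 0.4733.
Standardized rate: 0.2705×7.4 + 0.2562×203.0 + 0.4733×10.6 = 59.0185 per 1000.

59.0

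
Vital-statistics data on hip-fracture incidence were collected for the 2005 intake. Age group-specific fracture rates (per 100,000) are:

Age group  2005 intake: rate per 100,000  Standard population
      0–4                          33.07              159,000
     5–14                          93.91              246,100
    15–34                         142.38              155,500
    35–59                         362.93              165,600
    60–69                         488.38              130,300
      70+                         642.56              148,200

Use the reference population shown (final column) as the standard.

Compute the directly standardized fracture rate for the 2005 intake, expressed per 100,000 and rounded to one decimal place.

Standard total = 1,004,700; weights = 0.1583, 0.2449, 0.1548, 0.1648, 0.1297, 0.1475.
Standardized rate: 0.1583×33.07 + 0.2449×93.91 + 0.1548×142.38 + 0.1648×362.93 + 0.1297×488.38 + 0.1475×642.56 = 268.2134 per 100,000.

268.2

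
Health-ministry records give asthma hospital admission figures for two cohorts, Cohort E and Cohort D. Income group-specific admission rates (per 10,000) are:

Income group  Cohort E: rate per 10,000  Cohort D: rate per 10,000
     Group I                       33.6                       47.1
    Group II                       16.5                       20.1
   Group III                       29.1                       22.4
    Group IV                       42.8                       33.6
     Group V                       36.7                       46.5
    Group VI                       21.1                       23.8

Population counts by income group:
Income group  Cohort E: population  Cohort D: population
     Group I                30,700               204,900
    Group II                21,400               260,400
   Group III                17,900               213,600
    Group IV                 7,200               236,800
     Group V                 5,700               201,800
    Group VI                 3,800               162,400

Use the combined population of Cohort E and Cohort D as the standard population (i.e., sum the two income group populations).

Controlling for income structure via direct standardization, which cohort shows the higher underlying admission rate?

Combined standard total = 1,366,600; weights = 0.1724, 0.2062, 0.1694, 0.1785, 0.1518, 0.1216.
Cohort E: 0.1724×33.6 + 0.2062×16.5 + 0.1694×29.1 + 0.1785×42.8 + 0.1518×36.7 + 0.1216×21.1 = 29.9047 per 10,000.
Cohort D: 0.1724×47.1 + 0.2062×20.1 + 0.1694×22.4 + 0.1785×33.6 + 0.1518×46.5 + 0.1216×23.8 = 32.0132 per 10,000.

Cohort D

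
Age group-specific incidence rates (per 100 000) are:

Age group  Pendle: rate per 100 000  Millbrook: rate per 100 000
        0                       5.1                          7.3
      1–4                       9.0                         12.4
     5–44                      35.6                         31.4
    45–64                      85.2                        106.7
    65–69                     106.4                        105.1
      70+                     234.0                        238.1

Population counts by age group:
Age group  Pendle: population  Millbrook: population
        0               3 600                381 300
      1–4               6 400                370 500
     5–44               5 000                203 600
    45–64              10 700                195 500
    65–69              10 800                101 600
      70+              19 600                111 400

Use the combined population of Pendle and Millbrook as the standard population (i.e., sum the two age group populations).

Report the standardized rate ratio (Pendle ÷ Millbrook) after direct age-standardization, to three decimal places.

Combined standard total = 1 420 000; weights = 0.2711, 0.2654, 0.1469, 0.1452, 0.0792, 0.0923.
Pendle: 0.2711×5.1 + 0.2654×9.0 + 0.1469×35.6 + 0.1452×85.2 + 0.0792×106.4 + 0.0923×234.0 = 51.3823 per 100 000.
Millbrook: 0.2711×7.3 + 0.2654×12.4 + 0.1469×31.4 + 0.1452×106.7 + 0.0792×105.1 + 0.0923×238.1 = 55.6614 per 100 000.
Ratio = 51.3823 ÷ 55.6614 = 0.92312.

0.923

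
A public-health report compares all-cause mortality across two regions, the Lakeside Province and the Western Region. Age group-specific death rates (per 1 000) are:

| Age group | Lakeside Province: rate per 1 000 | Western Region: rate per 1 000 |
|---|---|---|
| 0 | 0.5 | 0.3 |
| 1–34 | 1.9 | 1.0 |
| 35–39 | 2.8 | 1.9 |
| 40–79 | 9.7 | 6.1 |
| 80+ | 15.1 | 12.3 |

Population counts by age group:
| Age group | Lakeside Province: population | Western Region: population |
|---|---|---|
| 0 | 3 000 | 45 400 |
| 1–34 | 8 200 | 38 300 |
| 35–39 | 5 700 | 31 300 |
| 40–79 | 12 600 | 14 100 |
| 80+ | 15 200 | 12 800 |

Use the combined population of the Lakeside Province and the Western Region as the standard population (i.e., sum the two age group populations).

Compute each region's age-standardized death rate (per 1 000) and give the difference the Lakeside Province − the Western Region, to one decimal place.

Combined standard total = 186 600; weights = 0.2594, 0.2492, 0.1983, 0.1431, 0.1501.
The Lakeside Province: 0.2594×0.5 + 0.2492×1.9 + 0.1983×2.8 + 0.1431×9.7 + 0.1501×15.1 = 4.8121 per 1 000.
The Western Region: 0.2594×0.3 + 0.2492×1.0 + 0.1983×1.9 + 0.1431×6.1 + 0.1501×12.3 = 3.4222 per 1 000.
Difference = 4.8121 − 3.4222 = 1.3899.

1.4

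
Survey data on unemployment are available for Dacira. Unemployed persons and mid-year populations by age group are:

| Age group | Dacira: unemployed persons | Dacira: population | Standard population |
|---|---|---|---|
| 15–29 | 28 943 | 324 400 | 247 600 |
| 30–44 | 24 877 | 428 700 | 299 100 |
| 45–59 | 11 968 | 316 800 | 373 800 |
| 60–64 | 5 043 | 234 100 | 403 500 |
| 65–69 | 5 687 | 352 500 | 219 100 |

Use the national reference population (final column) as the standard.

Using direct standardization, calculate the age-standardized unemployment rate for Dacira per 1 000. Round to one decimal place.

Age-specific rates per 1 000 for Dacira: 89.220, 58.029, 37.778, 21.542, 16.133.
Standard total = 1 543 100; weights = 0.1605, 0.1938, 0.2422, 0.2615, 0.1420.
Standardized rate: 0.1605×89.220 + 0.1938×58.029 + 0.2422×37.778 + 0.2615×21.542 + 0.1420×16.133 = 42.6387 per 1 000.

42.6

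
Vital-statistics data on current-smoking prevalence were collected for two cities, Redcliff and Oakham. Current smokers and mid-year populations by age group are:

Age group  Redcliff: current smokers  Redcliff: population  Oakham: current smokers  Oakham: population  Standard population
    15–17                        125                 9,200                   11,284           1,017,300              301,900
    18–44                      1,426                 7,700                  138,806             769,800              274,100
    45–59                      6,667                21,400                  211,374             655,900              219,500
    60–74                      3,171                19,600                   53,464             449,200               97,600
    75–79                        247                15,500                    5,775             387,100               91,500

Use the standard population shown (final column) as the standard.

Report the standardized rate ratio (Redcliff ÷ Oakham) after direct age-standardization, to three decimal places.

Age-specific rates per 1,000 for Redcliff: 13.587, 185.195, 311.542, 161.786, 15.935.
For Oakham: 11.092, 180.314, 322.266, 119.020, 14.919.
Standard total = 984,600; weights = 0.3066, 0.2784, 0.2229, 0.0991, 0.0929.
Redcliff: 0.3066×13.587 + 0.2784×185.195 + 0.2229×311.542 + 0.0991×161.786 + 0.0929×15.935 = 142.6931 per 1,000.
Oakham: 0.3066×11.092 + 0.2784×180.314 + 0.2229×322.266 + 0.0991×119.020 + 0.0929×14.919 = 138.6265 per 1,000.
Ratio = 142.6931 ÷ 138.6265 = 1.02934.

1.029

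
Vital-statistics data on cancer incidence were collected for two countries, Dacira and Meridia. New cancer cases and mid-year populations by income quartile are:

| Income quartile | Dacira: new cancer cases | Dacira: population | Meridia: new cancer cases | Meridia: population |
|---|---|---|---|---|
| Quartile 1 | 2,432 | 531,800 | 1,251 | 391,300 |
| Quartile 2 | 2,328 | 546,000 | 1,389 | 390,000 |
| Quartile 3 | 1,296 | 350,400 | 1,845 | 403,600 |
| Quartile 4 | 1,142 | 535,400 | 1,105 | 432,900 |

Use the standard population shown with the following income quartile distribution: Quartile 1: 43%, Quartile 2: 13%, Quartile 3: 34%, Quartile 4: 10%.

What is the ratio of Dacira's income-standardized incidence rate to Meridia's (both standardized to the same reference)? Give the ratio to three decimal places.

1.094

Income-specific rates per 100,000 for Dacira: 457.31, 426.37, 369.86, 213.30.
For Meridia: 319.70, 356.15, 457.14, 255.26.
Standard weights: 0.43, 0.13, 0.34, 0.10.
Dacira: 0.4300×457.31 + 0.1300×426.37 + 0.3400×369.86 + 0.1000×213.30 = 399.1572 per 100,000.
Meridia: 0.4300×319.70 + 0.1300×356.15 + 0.3400×457.14 + 0.1000×255.26 = 364.7242 per 100,000.
Ratio = 399.1572 ÷ 364.7242 = 1.09441.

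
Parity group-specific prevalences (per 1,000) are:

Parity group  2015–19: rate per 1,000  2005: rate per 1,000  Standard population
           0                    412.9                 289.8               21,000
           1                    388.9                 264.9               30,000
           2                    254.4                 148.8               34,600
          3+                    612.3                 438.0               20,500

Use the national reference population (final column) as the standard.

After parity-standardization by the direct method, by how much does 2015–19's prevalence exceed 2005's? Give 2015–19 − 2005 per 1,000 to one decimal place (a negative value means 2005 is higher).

Standard total = 106,100; weights = 0.1979, 0.2828, 0.3261, 0.1932.
2015–19: 0.1979×412.9 + 0.2828×388.9 + 0.3261×254.4 + 0.1932×612.3 = 392.9528 per 1,000.
2005: 0.1979×289.8 + 0.2828×264.9 + 0.3261×148.8 + 0.1932×438.0 = 265.4126 per 1,000.
Difference = 392.9528 − 265.4126 = 127.5402.

127.5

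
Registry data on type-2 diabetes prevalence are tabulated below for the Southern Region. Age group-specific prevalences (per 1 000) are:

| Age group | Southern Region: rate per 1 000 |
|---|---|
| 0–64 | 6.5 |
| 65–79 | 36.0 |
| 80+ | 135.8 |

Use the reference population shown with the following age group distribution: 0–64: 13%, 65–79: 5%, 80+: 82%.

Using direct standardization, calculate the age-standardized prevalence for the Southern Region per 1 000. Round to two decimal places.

114.00

Standard weights: 0.13, 0.05, 0.82.
Standardized rate: 0.1300×6.5 + 0.0500×36.0 + 0.8200×135.8 = 114.0010 per 1 000.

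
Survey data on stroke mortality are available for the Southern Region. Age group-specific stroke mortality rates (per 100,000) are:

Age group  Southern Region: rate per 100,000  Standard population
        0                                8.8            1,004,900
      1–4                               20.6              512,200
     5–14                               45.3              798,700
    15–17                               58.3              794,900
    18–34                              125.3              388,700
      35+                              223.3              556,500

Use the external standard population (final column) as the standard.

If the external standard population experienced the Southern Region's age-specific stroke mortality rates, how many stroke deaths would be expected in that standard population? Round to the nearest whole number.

Expected stroke deaths = Σ (standard pop × age-specific rate ÷ 100,000)
= 1,004,900×8.8/100,000 + 512,200×20.6/100,000 + 798,700×45.3/100,000 + 794,900×58.3/100,000 + 388,700×125.3/100,000 + 556,500×223.3/100,000
= 88.43 + 105.51 + 361.81 + 463.43 + 487.04 + 1242.66 = 2748.89.

2749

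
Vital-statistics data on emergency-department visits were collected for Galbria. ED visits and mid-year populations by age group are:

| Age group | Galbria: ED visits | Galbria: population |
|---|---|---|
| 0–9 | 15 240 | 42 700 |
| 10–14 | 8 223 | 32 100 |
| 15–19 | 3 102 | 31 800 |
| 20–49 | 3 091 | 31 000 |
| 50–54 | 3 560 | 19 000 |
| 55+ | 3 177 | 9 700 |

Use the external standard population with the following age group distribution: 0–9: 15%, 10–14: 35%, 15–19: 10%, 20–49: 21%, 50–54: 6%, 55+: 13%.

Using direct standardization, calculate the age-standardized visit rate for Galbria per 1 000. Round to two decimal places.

Age-specific rates per 1 000 for Galbria: 356.909, 256.168, 97.547, 99.710, 187.368, 327.526.
Standard weights: 0.15, 0.35, 0.10, 0.21, 0.06, 0.13.
Standardized rate: 0.1500×356.909 + 0.3500×256.168 + 0.1000×97.547 + 0.2100×99.710 + 0.0600×187.368 + 0.1300×327.526 = 227.7094 per 1 000.

227.71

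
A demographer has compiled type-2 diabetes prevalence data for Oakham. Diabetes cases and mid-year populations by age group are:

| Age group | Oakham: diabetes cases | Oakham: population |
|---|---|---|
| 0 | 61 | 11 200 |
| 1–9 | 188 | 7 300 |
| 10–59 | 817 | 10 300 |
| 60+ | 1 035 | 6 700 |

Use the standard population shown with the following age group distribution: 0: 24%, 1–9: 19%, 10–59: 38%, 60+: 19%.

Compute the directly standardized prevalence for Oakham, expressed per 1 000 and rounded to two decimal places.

Age-specific rates per 1 000 for Oakham: 5.446, 25.753, 79.320, 154.478.
Standard weights: 0.24, 0.19, 0.38, 0.19.
Standardized rate: 0.2400×5.446 + 0.1900×25.753 + 0.3800×79.320 + 0.1900×154.478 = 65.6928 per 1 000.

65.69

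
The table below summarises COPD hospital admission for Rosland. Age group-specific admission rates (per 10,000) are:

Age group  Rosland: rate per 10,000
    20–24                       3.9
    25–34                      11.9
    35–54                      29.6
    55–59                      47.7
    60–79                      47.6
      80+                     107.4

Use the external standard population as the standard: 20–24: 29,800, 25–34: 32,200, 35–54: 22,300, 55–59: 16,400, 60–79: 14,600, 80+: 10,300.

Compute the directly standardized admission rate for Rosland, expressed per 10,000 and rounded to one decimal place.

29.8

Standard total = 125,600; weights = 0.2373, 0.2564, 0.1775, 0.1306, 0.1162, 0.0820.
Standardized rate: 0.2373×3.9 + 0.2564×11.9 + 0.1775×29.6 + 0.1306×47.7 + 0.1162×47.6 + 0.0820×107.4 = 29.8005 per 10,000.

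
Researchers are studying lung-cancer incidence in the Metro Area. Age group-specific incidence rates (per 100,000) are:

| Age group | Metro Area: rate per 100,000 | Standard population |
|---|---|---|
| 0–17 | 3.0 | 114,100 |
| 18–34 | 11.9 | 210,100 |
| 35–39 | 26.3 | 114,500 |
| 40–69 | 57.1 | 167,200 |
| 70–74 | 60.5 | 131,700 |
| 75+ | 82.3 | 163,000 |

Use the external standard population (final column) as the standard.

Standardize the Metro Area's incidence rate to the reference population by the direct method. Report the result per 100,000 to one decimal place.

40.8

Standard total = 900,600; weights = 0.1267, 0.2333, 0.1271, 0.1857, 0.1462, 0.1810.
Standardized rate: 0.1267×3.0 + 0.2333×11.9 + 0.1271×26.3 + 0.1857×57.1 + 0.1462×60.5 + 0.1810×82.3 = 40.8436 per 100,000.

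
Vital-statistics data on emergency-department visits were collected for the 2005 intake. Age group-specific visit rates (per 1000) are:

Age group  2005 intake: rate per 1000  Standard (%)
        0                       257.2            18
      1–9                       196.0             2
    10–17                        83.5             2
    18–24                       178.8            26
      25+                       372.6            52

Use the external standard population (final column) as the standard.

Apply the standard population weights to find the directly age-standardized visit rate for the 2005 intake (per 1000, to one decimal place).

292.1

Standard weights: 0.18, 0.02, 0.02, 0.26, 0.52.
Standardized rate: 0.1800×257.2 + 0.0200×196.0 + 0.0200×83.5 + 0.2600×178.8 + 0.5200×372.6 = 292.1260 per 1000.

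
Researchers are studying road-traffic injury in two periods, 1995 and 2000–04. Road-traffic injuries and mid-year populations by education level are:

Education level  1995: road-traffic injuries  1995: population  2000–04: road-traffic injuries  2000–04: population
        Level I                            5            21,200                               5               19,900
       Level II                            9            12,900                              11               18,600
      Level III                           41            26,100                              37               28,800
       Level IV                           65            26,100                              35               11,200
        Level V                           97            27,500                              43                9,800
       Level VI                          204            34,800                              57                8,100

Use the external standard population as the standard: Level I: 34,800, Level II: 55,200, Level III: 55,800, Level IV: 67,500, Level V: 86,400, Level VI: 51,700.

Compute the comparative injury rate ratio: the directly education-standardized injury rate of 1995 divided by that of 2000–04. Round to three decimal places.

0.853

Education-specific rates per 100,000 for 1995: 23.58, 69.77, 157.09, 249.04, 352.73, 586.21.
For 2000–04: 25.13, 59.14, 128.47, 312.50, 438.78, 703.70.
Standard total = 351,400; weights = 0.0990, 0.1571, 0.1588, 0.1921, 0.2459, 0.1471.
1995: 0.0990×23.58 + 0.1571×69.77 + 0.1588×157.09 + 0.1921×249.04 + 0.2459×352.73 + 0.1471×586.21 = 259.0504 per 100,000.
2000–04: 0.0990×25.13 + 0.1571×59.14 + 0.1588×128.47 + 0.1921×312.50 + 0.2459×438.78 + 0.1471×703.70 = 303.6229 per 100,000.
Ratio = 259.0504 ÷ 303.6229 = 0.85320.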